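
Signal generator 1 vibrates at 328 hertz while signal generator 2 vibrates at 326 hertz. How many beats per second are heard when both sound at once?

f_beat = |f₁ − f₂|.
|328 − 326| = 2 Hz.

2 Hz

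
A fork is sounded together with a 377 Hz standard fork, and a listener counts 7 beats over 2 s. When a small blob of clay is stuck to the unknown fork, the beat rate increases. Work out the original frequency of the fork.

373.5 Hz

Beat frequency = 7/2 = 3.5 Hz.
|f − 377| = 3.5, so the fork was at either 373.5 Hz or 380.5 Hz.
Adding mass to a fork lowers its frequency; the adjustment lowers the fork's frequency.
The beat rate rose, so the adjustment moved the fork further from 377 Hz — it was already below the reference.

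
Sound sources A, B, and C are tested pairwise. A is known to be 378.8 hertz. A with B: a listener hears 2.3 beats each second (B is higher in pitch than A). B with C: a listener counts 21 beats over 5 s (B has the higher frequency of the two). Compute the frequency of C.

376.9 Hz

B is above A, so f_B = 378.8 + 2.3 = 381.1 Hz.
B–C: Beat frequency = 21/5 = 4.2 Hz.
C is below B, so f_C = 381.1 − 4.2 = 376.9 Hz.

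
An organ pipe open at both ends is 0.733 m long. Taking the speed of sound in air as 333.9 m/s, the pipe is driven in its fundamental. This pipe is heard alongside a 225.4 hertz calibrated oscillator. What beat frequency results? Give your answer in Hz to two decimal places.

Open pipe: f_n = n·v/(2L) = 1·333.9/(2·0.733) = 227.7626 Hz.
f_beat = |227.7626 − 225.4| = 2.36 Hz.

2.36 Hz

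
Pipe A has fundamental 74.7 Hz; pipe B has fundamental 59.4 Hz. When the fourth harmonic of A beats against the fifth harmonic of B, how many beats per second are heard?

1.8 Hz

Fourth harmonic of the first: 4·74.7 = 298.8 Hz.
Fifth harmonic of the second: 5·59.4 = 297.0 Hz.
f_beat = |298.8 − 297.0| = 1.8 Hz.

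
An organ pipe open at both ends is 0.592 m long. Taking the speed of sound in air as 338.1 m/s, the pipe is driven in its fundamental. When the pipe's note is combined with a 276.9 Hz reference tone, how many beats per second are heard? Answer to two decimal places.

8.66 Hz

Open pipe: f_n = n·v/(2L) = 1·338.1/(2·0.592) = 285.5574 Hz.
f_beat = |285.5574 − 276.9| = 8.66 Hz.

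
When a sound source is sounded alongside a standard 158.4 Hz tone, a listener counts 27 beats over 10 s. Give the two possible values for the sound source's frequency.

155.7 Hz or 161.1 Hz

Beat frequency = 27/10 = 2.7 Hz.
|f − 158.4| = 2.7, so f = 158.4 ± 2.7.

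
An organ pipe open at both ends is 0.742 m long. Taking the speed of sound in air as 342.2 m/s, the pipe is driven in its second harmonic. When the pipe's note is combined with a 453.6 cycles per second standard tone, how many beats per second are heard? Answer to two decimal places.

Open pipe: f_n = n·v/(2L) = 2·342.2/(2·0.742) = 461.1860 Hz.
f_beat = |461.1860 − 453.6| = 7.59 Hz.

7.59 Hz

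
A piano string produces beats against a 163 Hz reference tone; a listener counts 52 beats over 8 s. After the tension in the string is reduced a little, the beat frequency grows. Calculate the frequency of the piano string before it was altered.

Beat frequency = 52/8 = 6.5 Hz.
|f − 163| = 6.5, so the piano string was at either 156.5 Hz or 169.5 Hz.
Lower tension means lower frequency; the adjustment lowers the piano string's frequency.
The beat rate rose, so the adjustment moved the piano string further from 163 Hz — it was already below the reference.

156.5 Hz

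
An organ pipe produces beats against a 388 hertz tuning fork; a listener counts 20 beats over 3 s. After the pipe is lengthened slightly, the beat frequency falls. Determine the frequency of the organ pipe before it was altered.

Beat frequency = 20/3 = 6.6667 Hz.
|f − 388| = 6.6667, so the organ pipe was at either 381.3333 Hz or 394.6667 Hz.
A longer pipe has a lower fundamental; the adjustment lowers the organ pipe's frequency.
The beat rate fell, so the adjustment moved the organ pipe toward 388 Hz — it must have started above the reference.

394.6667 Hz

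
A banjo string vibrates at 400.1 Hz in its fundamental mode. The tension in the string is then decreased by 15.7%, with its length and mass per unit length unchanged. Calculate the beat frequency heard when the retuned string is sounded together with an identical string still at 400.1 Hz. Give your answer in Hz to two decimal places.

For a string, f ∝ √T, so the new frequency is 400.1·√0.843 = 367.3519 Hz.
f_beat = |367.3519 − 400.1| = 32.75 Hz.

32.75 Hz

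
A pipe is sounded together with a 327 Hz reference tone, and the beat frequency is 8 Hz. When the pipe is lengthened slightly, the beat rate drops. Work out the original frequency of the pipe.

335 Hz

|f − 327| = 8, so the pipe was at either 319 Hz or 335 Hz.
A longer pipe has a lower fundamental; the adjustment lowers the pipe's frequency.
The beat rate fell, so the adjustment moved the pipe toward 327 Hz — it must have started above the reference.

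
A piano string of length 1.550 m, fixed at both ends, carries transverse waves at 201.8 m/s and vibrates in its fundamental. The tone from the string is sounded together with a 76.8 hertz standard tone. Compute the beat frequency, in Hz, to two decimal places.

11.70 Hz

For a string fixed at both ends, f_n = n·v/(2L) = 1·201.8/(2·1.550) = 65.0968 Hz.
f_beat = |65.0968 − 76.8| = 11.70 Hz.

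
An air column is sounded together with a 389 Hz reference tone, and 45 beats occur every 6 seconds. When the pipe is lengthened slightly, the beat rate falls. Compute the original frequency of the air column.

Beat frequency = 45/6 = 7.5 Hz.
|f − 389| = 7.5, so the air column was at either 381.5 Hz or 396.5 Hz.
A longer pipe has a lower fundamental; the adjustment lowers the air column's frequency.
The beat rate fell, so the adjustment moved the air column toward 389 Hz — it must have started above the reference.

396.5 Hz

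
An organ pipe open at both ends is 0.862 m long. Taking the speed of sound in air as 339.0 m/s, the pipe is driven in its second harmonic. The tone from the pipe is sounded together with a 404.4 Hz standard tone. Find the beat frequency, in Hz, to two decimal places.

11.13 Hz

Open pipe: f_n = n·v/(2L) = 2·339.0/(2·0.862) = 393.2715 Hz.
f_beat = |393.2715 − 404.4| = 11.13 Hz.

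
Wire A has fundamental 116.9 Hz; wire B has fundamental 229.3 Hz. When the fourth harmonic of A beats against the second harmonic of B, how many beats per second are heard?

Fourth harmonic of the first: 4·116.9 = 467.6 Hz.
Second harmonic of the second: 2·229.3 = 458.6 Hz.
f_beat = |467.6 − 458.6| = 9.0 Hz.

9.0 Hz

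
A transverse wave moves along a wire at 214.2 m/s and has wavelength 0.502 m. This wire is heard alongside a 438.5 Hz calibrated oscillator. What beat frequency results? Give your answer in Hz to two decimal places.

11.81 Hz

Source frequency f = v/λ = 214.2/0.502 = 426.6932 Hz.
f_beat = |426.6932 − 438.5| = 11.81 Hz.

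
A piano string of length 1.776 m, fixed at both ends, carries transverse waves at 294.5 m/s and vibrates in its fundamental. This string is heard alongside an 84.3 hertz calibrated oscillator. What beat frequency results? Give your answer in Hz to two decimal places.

For a string fixed at both ends, f_n = n·v/(2L) = 1·294.5/(2·1.776) = 82.9110 Hz.
f_beat = |82.9110 − 84.3| = 1.39 Hz.

1.39 Hz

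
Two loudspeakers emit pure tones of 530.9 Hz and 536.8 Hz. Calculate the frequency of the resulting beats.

5.9 Hz

Beats arise from superposition of two nearby frequencies; the beat rate is |f₁ − f₂|.
|530.9 − 536.8| = 5.9 Hz.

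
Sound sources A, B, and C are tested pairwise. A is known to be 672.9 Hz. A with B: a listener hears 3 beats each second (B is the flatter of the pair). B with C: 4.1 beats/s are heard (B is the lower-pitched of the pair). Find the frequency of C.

674 Hz

B is below A, so f_B = 672.9 − 3 = 669.9 Hz.
C is above B, so f_C = 669.9 + 4.1 = 674 Hz.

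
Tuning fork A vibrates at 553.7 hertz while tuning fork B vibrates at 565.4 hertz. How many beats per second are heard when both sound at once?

f_beat = |f₁ − f₂|.
|553.7 − 565.4| = 11.7 Hz.

11.7 Hz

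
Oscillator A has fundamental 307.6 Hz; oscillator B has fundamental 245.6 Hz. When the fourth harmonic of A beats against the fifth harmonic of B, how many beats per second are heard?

Fourth harmonic of the first: 4·307.6 = 1230.4 Hz.
Fifth harmonic of the second: 5·245.6 = 1228.0 Hz.
f_beat = |1230.4 − 1228.0| = 2.4 Hz.

2.4 Hz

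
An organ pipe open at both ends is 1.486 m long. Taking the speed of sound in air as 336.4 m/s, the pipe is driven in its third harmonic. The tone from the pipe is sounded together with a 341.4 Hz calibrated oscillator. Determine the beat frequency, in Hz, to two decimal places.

Open pipe: f_n = n·v/(2L) = 3·336.4/(2·1.486) = 339.5693 Hz.
f_beat = |339.5693 − 341.4| = 1.83 Hz.

1.83 Hz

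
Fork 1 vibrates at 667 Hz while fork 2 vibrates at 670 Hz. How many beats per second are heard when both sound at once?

The beat frequency equals the magnitude of the frequency difference.
|667 − 670| = 3 Hz.

3 Hz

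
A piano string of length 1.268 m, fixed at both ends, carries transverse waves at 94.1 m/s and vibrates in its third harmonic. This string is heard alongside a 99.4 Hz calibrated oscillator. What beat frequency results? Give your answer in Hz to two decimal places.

11.92 Hz

For a string fixed at both ends, f_n = n·v/(2L) = 3·94.1/(2·1.268) = 111.3170 Hz.
f_beat = |111.3170 − 99.4| = 11.92 Hz.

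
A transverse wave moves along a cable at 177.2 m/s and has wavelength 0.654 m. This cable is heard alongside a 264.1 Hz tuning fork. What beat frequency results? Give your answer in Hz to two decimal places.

6.85 Hz

Source frequency f = v/λ = 177.2/0.654 = 270.9480 Hz.
f_beat = |270.9480 − 264.1| = 6.85 Hz.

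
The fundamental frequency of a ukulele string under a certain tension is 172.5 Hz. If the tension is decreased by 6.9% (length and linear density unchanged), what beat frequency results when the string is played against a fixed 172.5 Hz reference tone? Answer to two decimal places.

For a string, f ∝ √T, so the new frequency is 172.5·√0.931 = 166.4424 Hz.
f_beat = |166.4424 − 172.5| = 6.06 Hz.

6.06 Hz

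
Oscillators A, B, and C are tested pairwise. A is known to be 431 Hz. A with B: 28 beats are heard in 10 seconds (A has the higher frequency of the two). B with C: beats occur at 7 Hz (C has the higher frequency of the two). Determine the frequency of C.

A–B: Beat frequency = 28/10 = 2.8 Hz.
B is below A, so f_B = 431 − 2.8 = 428.2 Hz.
C is above B, so f_C = 428.2 + 7 = 435.2 Hz.

435.2 Hz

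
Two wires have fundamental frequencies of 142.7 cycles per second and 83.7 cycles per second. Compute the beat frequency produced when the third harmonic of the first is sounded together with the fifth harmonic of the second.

Third harmonic of the first: 3·142.7 = 428.1 Hz.
Fifth harmonic of the second: 5·83.7 = 418.5 Hz.
f_beat = |428.1 − 418.5| = 9.6 Hz.

9.6 Hz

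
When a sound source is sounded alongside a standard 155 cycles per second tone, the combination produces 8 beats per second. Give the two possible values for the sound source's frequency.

|f − 155| = 8, so f = 155 ± 8.

147 Hz or 163 Hz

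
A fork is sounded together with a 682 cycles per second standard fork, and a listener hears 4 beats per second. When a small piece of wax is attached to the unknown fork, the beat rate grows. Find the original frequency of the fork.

678 Hz

|f − 682| = 4, so the fork was at either 678 Hz or 686 Hz.
Loading a fork with wax lowers its frequency; the adjustment lowers the fork's frequency.
The beat rate rose, so the adjustment moved the fork further from 682 Hz — it was already below the reference.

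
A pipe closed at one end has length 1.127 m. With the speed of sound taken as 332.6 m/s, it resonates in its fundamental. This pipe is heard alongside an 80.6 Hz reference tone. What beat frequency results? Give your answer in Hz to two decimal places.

Closed pipe (odd harmonics): f_n = n·v/(4L) = 1·332.6/(4·1.127) = 73.7799 Hz.
f_beat = |73.7799 − 80.6| = 6.82 Hz.

6.82 Hz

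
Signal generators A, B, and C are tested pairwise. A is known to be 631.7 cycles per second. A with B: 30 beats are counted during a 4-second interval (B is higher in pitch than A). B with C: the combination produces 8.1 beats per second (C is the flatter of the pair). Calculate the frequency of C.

631.1 Hz

A–B: Beat frequency = 30/4 = 7.5 Hz.
B is above A, so f_B = 631.7 + 7.5 = 639.2 Hz.
C is below B, so f_C = 639.2 − 8.1 = 631.1 Hz.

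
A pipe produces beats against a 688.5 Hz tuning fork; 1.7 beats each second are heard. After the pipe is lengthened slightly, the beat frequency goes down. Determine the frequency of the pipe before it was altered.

690.2 Hz

|f − 688.5| = 1.7, so the pipe was at either 686.8 Hz or 690.2 Hz.
A longer pipe has a lower fundamental; the adjustment lowers the pipe's frequency.
The beat rate fell, so the adjustment moved the pipe toward 688.5 Hz — it must have started above the reference.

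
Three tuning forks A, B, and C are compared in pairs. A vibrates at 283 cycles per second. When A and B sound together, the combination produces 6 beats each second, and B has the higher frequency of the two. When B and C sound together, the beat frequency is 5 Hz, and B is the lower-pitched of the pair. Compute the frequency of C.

B is above A, so f_B = 283 + 6 = 289 Hz.
C is above B, so f_C = 289 + 5 = 294 Hz.

294 Hz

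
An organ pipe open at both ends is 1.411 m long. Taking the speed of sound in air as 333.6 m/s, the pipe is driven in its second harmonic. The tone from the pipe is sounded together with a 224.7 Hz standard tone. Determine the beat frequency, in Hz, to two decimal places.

Open pipe: f_n = n·v/(2L) = 2·333.6/(2·1.411) = 236.4281 Hz.
f_beat = |236.4281 − 224.7| = 11.73 Hz.

11.73 Hz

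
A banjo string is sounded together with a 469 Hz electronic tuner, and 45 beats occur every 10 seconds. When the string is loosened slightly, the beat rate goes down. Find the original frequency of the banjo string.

473.5 Hz

Beat frequency = 45/10 = 4.5 Hz.
|f − 469| = 4.5, so the banjo string was at either 464.5 Hz or 473.5 Hz.
Reducing tension lowers a string's frequency; the adjustment lowers the banjo string's frequency.
The beat rate fell, so the adjustment moved the banjo string toward 469 Hz — it must have started above the reference.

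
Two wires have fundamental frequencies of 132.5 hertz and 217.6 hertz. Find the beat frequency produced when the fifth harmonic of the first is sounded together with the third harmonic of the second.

Fifth harmonic of the first: 5·132.5 = 662.5 Hz.
Third harmonic of the second: 3·217.6 = 652.8 Hz.
f_beat = |662.5 − 652.8| = 9.7 Hz.

9.7 Hz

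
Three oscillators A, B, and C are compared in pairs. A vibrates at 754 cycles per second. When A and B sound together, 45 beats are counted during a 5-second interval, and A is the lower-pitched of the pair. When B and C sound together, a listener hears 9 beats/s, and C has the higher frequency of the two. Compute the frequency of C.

A–B: Beat frequency = 45/5 = 9 Hz.
B is above A, so f_B = 754 + 9 = 763 Hz.
C is above B, so f_C = 763 + 9 = 772 Hz.

772 Hz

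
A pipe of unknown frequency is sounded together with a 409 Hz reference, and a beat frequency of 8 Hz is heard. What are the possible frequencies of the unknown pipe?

401 Hz or 417 Hz

|f − 409| = 8, so f = 409 ± 8.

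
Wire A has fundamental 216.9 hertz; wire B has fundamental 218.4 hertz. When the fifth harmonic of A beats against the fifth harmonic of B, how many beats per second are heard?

7.5 Hz

Fifth harmonic of the first: 5·216.9 = 1084.5 Hz.
Fifth harmonic of the second: 5·218.4 = 1092.0 Hz.
f_beat = |1084.5 − 1092.0| = 7.5 Hz.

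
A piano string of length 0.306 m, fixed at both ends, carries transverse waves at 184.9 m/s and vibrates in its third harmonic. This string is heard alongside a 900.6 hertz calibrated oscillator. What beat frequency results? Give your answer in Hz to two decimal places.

5.77 Hz

For a string fixed at both ends, f_n = n·v/(2L) = 3·184.9/(2·0.306) = 906.3725 Hz.
f_beat = |906.3725 − 900.6| = 5.77 Hz.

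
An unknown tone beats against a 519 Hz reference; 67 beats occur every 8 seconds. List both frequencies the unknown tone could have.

510.625 Hz or 527.375 Hz

Beat frequency = 67/8 = 8.375 Hz.
|f − 519| = 8.375, so f = 519 ± 8.375.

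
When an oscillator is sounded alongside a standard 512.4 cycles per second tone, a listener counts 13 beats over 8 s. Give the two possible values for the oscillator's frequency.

510.775 Hz or 514.025 Hz

Beat frequency = 13/8 = 1.625 Hz.
|f − 512.4| = 1.625, so f = 512.4 ± 1.625.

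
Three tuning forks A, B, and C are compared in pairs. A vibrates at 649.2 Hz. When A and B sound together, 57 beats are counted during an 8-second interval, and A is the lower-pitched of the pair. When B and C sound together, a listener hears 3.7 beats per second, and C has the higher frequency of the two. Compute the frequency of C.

A–B: Beat frequency = 57/8 = 7.125 Hz.
B is above A, so f_B = 649.2 + 7.125 = 656.325 Hz.
C is above B, so f_C = 656.325 + 3.7 = 660.025 Hz.

660.025 Hz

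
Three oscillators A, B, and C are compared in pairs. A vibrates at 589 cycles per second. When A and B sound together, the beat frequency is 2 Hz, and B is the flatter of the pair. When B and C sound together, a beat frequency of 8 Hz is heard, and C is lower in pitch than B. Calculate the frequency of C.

B is below A, so f_B = 589 − 2 = 587 Hz.
C is below B, so f_C = 587 − 8 = 579 Hz.

579 Hz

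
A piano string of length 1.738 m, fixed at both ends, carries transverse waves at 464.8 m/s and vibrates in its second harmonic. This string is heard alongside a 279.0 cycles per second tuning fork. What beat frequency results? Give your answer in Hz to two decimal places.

For a string fixed at both ends, f_n = n·v/(2L) = 2·464.8/(2·1.738) = 267.4338 Hz.
f_beat = |267.4338 − 279.0| = 11.57 Hz.

11.57 Hz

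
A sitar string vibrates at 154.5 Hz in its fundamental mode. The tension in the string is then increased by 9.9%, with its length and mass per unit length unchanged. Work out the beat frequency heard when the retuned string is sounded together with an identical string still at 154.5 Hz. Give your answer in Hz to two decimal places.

For a string, f ∝ √T, so the new frequency is 154.5·√1.099 = 161.9673 Hz.
f_beat = |161.9673 − 154.5| = 7.47 Hz.

7.47 Hz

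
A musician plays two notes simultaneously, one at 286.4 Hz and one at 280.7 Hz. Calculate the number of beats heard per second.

5.7 Hz

Beats arise from superposition of two nearby frequencies; the beat rate is |f₁ − f₂|.
|286.4 − 280.7| = 5.7 Hz.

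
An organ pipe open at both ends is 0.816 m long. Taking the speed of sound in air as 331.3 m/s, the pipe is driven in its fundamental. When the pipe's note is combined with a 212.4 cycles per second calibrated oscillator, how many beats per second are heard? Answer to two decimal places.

9.40 Hz

Open pipe: f_n = n·v/(2L) = 1·331.3/(2·0.816) = 203.0025 Hz.
f_beat = |203.0025 − 212.4| = 9.40 Hz.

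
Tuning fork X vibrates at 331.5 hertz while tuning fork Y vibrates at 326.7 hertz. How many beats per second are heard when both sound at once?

4.8 Hz

f_beat = |f₁ − f₂|.
|331.5 − 326.7| = 4.8 Hz.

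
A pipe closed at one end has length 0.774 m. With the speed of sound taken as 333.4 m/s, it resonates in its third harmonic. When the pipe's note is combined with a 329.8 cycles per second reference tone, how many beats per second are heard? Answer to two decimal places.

6.74 Hz

Closed pipe (odd harmonics): f_n = n·v/(4L) = 3·333.4/(4·0.774) = 323.0620 Hz.
f_beat = |323.0620 − 329.8| = 6.74 Hz.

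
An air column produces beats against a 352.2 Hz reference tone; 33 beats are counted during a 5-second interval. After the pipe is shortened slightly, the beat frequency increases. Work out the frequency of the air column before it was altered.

Beat frequency = 33/5 = 6.6 Hz.
|f − 352.2| = 6.6, so the air column was at either 345.6 Hz or 358.8 Hz.
A shorter pipe has a higher fundamental; the adjustment raises the air column's frequency.
The beat rate rose, so the adjustment moved the air column further from 352.2 Hz — it was already above the reference.

358.8 Hz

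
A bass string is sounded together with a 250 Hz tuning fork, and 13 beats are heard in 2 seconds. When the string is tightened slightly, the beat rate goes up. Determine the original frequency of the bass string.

Beat frequency = 13/2 = 6.5 Hz.
|f − 250| = 6.5, so the bass string was at either 243.5 Hz or 256.5 Hz.
Increasing tension raises a string's frequency; the adjustment raises the bass string's frequency.
The beat rate rose, so the adjustment moved the bass string further from 250 Hz — it was already above the reference.

256.5 Hz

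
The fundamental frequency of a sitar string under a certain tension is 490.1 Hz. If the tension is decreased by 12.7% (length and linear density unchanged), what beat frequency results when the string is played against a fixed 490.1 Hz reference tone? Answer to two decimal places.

32.18 Hz

For a string, f ∝ √T, so the new frequency is 490.1·√0.873 = 457.9223 Hz.
f_beat = |457.9223 − 490.1| = 32.18 Hz.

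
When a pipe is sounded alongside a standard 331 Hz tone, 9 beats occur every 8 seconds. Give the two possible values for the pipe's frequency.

Beat frequency = 9/8 = 1.125 Hz.
|f − 331| = 1.125, so f = 331 ± 1.125.

329.875 Hz or 332.125 Hz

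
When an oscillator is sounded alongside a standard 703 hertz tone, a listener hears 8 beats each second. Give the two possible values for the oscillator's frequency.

695 Hz or 711 Hz

|f − 703| = 8, so f = 703 ± 8.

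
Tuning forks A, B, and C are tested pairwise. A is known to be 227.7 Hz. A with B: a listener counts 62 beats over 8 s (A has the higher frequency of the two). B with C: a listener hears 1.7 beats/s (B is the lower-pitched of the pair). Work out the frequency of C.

A–B: Beat frequency = 62/8 = 7.75 Hz.
B is below A, so f_B = 227.7 − 7.75 = 219.95 Hz.
C is above B, so f_C = 219.95 + 1.7 = 221.65 Hz.

221.65 Hz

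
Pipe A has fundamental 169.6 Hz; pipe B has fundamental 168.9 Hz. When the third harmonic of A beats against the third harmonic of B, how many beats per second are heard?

2.1 Hz

Third harmonic of the first: 3·169.6 = 508.8 Hz.
Third harmonic of the second: 3·168.9 = 506.7 Hz.
f_beat = |508.8 − 506.7| = 2.1 Hz.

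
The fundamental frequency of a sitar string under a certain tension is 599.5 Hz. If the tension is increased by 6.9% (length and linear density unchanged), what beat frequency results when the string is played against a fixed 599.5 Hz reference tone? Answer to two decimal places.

For a string, f ∝ √T, so the new frequency is 599.5·√1.069 = 619.8378 Hz.
f_beat = |619.8378 − 599.5| = 20.34 Hz.

20.34 Hz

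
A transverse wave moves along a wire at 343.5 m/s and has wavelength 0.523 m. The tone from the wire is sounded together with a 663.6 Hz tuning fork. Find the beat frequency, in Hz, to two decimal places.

Source frequency f = v/λ = 343.5/0.523 = 656.7878 Hz.
f_beat = |656.7878 − 663.6| = 6.81 Hz.

6.81 Hz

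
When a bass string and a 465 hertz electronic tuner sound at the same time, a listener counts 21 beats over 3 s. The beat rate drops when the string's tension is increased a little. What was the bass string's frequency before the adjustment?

Beat frequency = 21/3 = 7 Hz.
|f − 465| = 7, so the bass string was at either 458 Hz or 472 Hz.
Higher tension means higher frequency; the adjustment raises the bass string's frequency.
The beat rate fell, so the adjustment moved the bass string toward 465 Hz — it must have started below the reference.

458 Hz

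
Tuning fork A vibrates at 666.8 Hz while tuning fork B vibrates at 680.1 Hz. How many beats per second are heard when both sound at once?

13.3 Hz

Beats arise from superposition of two nearby frequencies; the beat rate is |f₁ − f₂|.
|666.8 − 680.1| = 13.3 Hz.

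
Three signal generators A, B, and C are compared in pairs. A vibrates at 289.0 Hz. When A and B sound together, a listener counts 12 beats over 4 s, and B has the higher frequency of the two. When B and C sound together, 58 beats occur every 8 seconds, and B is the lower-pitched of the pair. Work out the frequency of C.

299.25 Hz

A–B: Beat frequency = 12/4 = 3 Hz.
B is above A, so f_B = 289.0 + 3 = 292 Hz.
B–C: Beat frequency = 58/8 = 7.25 Hz.
C is above B, so f_C = 292 + 7.25 = 299.25 Hz.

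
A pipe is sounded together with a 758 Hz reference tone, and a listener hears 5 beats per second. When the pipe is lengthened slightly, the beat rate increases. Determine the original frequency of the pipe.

|f − 758| = 5, so the pipe was at either 753 Hz or 763 Hz.
A longer pipe has a lower fundamental; the adjustment lowers the pipe's frequency.
The beat rate rose, so the adjustment moved the pipe further from 758 Hz — it was already below the reference.

753 Hz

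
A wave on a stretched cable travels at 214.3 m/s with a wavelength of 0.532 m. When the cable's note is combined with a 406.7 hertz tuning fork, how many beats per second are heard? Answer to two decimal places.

Source frequency f = v/λ = 214.3/0.532 = 402.8195 Hz.
f_beat = |402.8195 − 406.7| = 3.88 Hz.

3.88 Hz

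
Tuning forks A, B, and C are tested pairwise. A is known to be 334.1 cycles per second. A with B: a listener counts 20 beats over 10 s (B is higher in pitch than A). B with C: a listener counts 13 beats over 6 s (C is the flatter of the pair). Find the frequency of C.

A–B: Beat frequency = 20/10 = 2 Hz.
B is above A, so f_B = 334.1 + 2 = 336.1 Hz.
B–C: Beat frequency = 13/6 = 2.1667 Hz.
C is below B, so f_C = 336.1 − 2.1667 = 333.9333 Hz.

333.9333 Hz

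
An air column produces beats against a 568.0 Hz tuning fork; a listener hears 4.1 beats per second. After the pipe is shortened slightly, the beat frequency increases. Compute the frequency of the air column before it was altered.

572.1 Hz

|f − 568.0| = 4.1, so the air column was at either 563.9 Hz or 572.1 Hz.
A shorter pipe has a higher fundamental; the adjustment raises the air column's frequency.
The beat rate rose, so the adjustment moved the air column further from 568.0 Hz — it was already above the reference.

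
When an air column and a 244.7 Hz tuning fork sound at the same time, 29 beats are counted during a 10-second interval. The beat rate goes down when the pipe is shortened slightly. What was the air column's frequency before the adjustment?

Beat frequency = 29/10 = 2.9 Hz.
|f − 244.7| = 2.9, so the air column was at either 241.8 Hz or 247.6 Hz.
A shorter pipe has a higher fundamental; the adjustment raises the air column's frequency.
The beat rate fell, so the adjustment moved the air column toward 244.7 Hz — it must have started below the reference.

241.8 Hz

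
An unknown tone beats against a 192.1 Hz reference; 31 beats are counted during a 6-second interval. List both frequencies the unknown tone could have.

186.9333 Hz or 197.2667 Hz

Beat frequency = 31/6 = 5.1667 Hz.
|f − 192.1| = 5.1667, so f = 192.1 ± 5.1667.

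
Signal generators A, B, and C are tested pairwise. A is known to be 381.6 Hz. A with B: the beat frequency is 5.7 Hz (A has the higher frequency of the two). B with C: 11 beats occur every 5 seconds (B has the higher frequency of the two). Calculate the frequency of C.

373.7 Hz

B is below A, so f_B = 381.6 − 5.7 = 375.9 Hz.
B–C: Beat frequency = 11/5 = 2.2 Hz.
C is below B, so f_C = 375.9 − 2.2 = 373.7 Hz.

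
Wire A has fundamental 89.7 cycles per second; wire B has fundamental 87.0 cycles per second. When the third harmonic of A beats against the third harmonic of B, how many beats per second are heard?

8.1 Hz

Third harmonic of the first: 3·89.7 = 269.1 Hz.
Third harmonic of the second: 3·87.0 = 261.0 Hz.
f_beat = |269.1 − 261.0| = 8.1 Hz.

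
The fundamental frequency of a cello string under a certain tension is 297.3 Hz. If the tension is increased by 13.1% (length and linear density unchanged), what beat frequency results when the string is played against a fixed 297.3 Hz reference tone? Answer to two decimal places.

For a string, f ∝ √T, so the new frequency is 297.3·√1.131 = 316.1740 Hz.
f_beat = |316.1740 − 297.3| = 18.87 Hz.

18.87 Hz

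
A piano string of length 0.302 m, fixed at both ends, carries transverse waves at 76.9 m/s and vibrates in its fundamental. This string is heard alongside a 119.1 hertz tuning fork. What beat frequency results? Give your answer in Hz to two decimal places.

For a string fixed at both ends, f_n = n·v/(2L) = 1·76.9/(2·0.302) = 127.3179 Hz.
f_beat = |127.3179 − 119.1| = 8.22 Hz.

8.22 Hz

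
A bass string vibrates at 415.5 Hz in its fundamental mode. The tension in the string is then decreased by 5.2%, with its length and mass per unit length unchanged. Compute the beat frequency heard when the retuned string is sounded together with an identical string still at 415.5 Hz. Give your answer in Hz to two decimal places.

10.95 Hz

For a string, f ∝ √T, so the new frequency is 415.5·√0.948 = 404.5528 Hz.
f_beat = |404.5528 − 415.5| = 10.95 Hz.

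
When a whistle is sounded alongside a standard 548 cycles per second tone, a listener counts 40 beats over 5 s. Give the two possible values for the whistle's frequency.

Beat frequency = 40/5 = 8 Hz.
|f − 548| = 8, so f = 548 ± 8.

540 Hz or 556 Hz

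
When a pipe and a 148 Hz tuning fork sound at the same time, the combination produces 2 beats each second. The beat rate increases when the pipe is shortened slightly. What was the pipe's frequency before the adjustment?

150 Hz

|f − 148| = 2, so the pipe was at either 146 Hz or 150 Hz.
A shorter pipe has a higher fundamental; the adjustment raises the pipe's frequency.
The beat rate rose, so the adjustment moved the pipe further from 148 Hz — it was already above the reference.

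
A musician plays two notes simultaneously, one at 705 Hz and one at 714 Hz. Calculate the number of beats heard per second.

Beats arise from superposition of two nearby frequencies; the beat rate is |f₁ − f₂|.
|705 − 714| = 9 Hz.

9 Hz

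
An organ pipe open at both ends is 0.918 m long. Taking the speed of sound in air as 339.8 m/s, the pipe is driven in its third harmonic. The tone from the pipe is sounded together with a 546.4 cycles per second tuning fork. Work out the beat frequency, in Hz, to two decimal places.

Open pipe: f_n = n·v/(2L) = 3·339.8/(2·0.918) = 555.2288 Hz.
f_beat = |555.2288 − 546.4| = 8.83 Hz.

8.83 Hz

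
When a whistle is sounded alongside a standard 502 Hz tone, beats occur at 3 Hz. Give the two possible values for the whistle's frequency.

|f − 502| = 3, so f = 502 ± 3.

499 Hz or 505 Hz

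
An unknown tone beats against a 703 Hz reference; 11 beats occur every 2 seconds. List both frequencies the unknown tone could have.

697.5 Hz or 708.5 Hz

Beat frequency = 11/2 = 5.5 Hz.
|f − 703| = 5.5, so f = 703 ± 5.5.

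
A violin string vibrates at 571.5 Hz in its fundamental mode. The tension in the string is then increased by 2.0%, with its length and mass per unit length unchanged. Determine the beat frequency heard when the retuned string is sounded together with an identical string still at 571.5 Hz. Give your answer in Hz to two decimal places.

For a string, f ∝ √T, so the new frequency is 571.5·√1.020 = 577.1867 Hz.
f_beat = |577.1867 − 571.5| = 5.69 Hz.

5.69 Hz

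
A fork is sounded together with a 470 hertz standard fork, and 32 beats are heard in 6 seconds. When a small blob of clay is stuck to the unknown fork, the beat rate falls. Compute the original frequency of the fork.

Beat frequency = 32/6 = 5.3333 Hz.
|f − 470| = 5.3333, so the fork was at either 464.6667 Hz or 475.3333 Hz.
Adding mass to a fork lowers its frequency; the adjustment lowers the fork's frequency.
The beat rate fell, so the adjustment moved the fork toward 470 Hz — it must have started above the reference.

475.3333 Hz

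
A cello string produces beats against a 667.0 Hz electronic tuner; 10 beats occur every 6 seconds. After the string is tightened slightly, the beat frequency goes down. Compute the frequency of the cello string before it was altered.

665.3333 Hz

Beat frequency = 10/6 = 1.6667 Hz.
|f − 667.0| = 1.6667, so the cello string was at either 665.3333 Hz or 668.6667 Hz.
Increasing tension raises a string's frequency; the adjustment raises the cello string's frequency.
The beat rate fell, so the adjustment moved the cello string toward 667.0 Hz — it must have started below the reference.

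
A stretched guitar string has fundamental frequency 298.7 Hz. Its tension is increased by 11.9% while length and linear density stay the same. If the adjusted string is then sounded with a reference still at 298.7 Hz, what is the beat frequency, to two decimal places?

17.27 Hz

For a string, f ∝ √T, so the new frequency is 298.7·√1.119 = 315.9732 Hz.
f_beat = |315.9732 − 298.7| = 17.27 Hz.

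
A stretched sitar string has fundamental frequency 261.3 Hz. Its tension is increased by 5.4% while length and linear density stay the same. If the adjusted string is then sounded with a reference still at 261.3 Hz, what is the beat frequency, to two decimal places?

For a string, f ∝ √T, so the new frequency is 261.3·√1.054 = 268.2623 Hz.
f_beat = |268.2623 − 261.3| = 6.96 Hz.

6.96 Hz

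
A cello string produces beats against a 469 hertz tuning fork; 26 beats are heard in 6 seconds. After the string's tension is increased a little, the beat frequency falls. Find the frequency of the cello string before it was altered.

Beat frequency = 26/6 = 4.3333 Hz.
|f − 469| = 4.3333, so the cello string was at either 464.6667 Hz or 473.3333 Hz.
Higher tension means higher frequency; the adjustment raises the cello string's frequency.
The beat rate fell, so the adjustment moved the cello string toward 469 Hz — it must have started below the reference.

464.6667 Hz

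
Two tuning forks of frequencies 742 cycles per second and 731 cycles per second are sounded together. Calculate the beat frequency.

11 Hz

f_beat = |f₁ − f₂|.
|742 − 731| = 11 Hz.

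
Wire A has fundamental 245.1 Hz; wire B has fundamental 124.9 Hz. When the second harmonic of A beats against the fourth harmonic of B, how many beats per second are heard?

Second harmonic of the first: 2·245.1 = 490.2 Hz.
Fourth harmonic of the second: 4·124.9 = 499.6 Hz.
f_beat = |490.2 − 499.6| = 9.4 Hz.

9.4 Hz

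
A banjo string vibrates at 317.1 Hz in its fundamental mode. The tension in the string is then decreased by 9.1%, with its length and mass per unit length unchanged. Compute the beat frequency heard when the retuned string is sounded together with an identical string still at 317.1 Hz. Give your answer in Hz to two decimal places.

14.77 Hz

For a string, f ∝ √T, so the new frequency is 317.1·√0.909 = 302.3279 Hz.
f_beat = |302.3279 − 317.1| = 14.77 Hz.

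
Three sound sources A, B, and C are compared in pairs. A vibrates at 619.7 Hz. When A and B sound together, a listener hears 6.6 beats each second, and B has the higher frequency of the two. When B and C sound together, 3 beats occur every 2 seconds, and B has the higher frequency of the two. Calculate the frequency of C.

B is above A, so f_B = 619.7 + 6.6 = 626.3 Hz.
B–C: Beat frequency = 3/2 = 1.5 Hz.
C is below B, so f_C = 626.3 − 1.5 = 624.8 Hz.

624.8 Hz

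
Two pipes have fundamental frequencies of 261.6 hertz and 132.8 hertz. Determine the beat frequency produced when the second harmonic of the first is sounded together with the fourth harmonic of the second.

8.0 Hz

Second harmonic of the first: 2·261.6 = 523.2 Hz.
Fourth harmonic of the second: 4·132.8 = 531.2 Hz.
f_beat = |523.2 − 531.2| = 8.0 Hz.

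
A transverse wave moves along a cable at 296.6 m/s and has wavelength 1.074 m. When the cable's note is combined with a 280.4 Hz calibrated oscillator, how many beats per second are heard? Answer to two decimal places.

Source frequency f = v/λ = 296.6/1.074 = 276.1639 Hz.
f_beat = |276.1639 − 280.4| = 4.24 Hz.

4.24 Hz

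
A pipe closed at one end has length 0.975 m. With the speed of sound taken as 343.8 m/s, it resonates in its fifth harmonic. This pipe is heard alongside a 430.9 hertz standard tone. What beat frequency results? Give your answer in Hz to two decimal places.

Closed pipe (odd harmonics): f_n = n·v/(4L) = 5·343.8/(4·0.975) = 440.7692 Hz.
f_beat = |440.7692 − 430.9| = 9.87 Hz.

9.87 Hz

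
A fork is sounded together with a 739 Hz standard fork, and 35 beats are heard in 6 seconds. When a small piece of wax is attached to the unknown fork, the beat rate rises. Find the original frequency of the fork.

733.1667 Hz

Beat frequency = 35/6 = 5.8333 Hz.
|f − 739| = 5.8333, so the fork was at either 733.1667 Hz or 744.8333 Hz.
Loading a fork with wax lowers its frequency; the adjustment lowers the fork's frequency.
The beat rate rose, so the adjustment moved the fork further from 739 Hz — it was already below the reference.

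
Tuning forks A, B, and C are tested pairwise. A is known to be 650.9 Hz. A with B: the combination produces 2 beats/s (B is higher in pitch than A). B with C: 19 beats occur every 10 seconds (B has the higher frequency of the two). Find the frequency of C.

651 Hz

B is above A, so f_B = 650.9 + 2 = 652.9 Hz.
B–C: Beat frequency = 19/10 = 1.9 Hz.
C is below B, so f_C = 652.9 − 1.9 = 651 Hz.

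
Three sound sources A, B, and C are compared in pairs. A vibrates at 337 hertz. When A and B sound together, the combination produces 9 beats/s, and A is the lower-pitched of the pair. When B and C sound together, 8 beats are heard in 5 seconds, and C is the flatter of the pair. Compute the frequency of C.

B is above A, so f_B = 337 + 9 = 346 Hz.
B–C: Beat frequency = 8/5 = 1.6 Hz.
C is below B, so f_C = 346 − 1.6 = 344.4 Hz.

344.4 Hz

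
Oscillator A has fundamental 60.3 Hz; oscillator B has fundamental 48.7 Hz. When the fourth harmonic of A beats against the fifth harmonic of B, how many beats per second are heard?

Fourth harmonic of the first: 4·60.3 = 241.2 Hz.
Fifth harmonic of the second: 5·48.7 = 243.5 Hz.
f_beat = |241.2 − 243.5| = 2.3 Hz.

2.3 Hz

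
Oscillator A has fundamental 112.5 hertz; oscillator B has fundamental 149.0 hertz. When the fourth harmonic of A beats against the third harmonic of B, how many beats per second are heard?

3.0 Hz

Fourth harmonic of the first: 4·112.5 = 450.0 Hz.
Third harmonic of the second: 3·149.0 = 447.0 Hz.
f_beat = |450.0 − 447.0| = 3.0 Hz.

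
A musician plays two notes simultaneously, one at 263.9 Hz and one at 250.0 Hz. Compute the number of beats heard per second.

Beats arise from superposition of two nearby frequencies; the beat rate is |f₁ − f₂|.
|263.9 − 250.0| = 13.9 Hz.

13.9 Hz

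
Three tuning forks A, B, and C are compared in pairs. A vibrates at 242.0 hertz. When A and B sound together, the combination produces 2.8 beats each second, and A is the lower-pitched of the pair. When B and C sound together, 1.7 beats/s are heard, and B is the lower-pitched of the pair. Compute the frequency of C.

B is above A, so f_B = 242.0 + 2.8 = 244.8 Hz.
C is above B, so f_C = 244.8 + 1.7 = 246.5 Hz.

246.5 Hz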